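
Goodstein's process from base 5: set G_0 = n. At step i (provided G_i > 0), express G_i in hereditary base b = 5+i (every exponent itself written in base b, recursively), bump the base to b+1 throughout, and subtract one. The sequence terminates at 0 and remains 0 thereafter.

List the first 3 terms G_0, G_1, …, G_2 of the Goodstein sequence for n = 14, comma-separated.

14, 15, 16

G_0=14  [base 5] 2·5 + 4  →[5↦6]→  2·6 + 4 = 16  −1 ⇒ G_1=15
G_1=15  [base 6] 2·6 + 3  →[6↦7]→  2·7 + 3 = 17  −1 ⇒ G_2=16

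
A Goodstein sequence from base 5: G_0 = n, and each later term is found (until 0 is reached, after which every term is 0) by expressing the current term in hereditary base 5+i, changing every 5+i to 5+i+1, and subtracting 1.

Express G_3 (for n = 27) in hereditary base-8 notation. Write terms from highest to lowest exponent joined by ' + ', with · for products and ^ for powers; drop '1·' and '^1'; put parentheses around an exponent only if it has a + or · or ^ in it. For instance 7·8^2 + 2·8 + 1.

7·8 + 7

(0) 27|_5 = 5^2 + 2 ↦ 6^2 + 2|_6 = 38 ⇒ 37
(1) 37|_6 = 6^2 + 1 ↦ 7^2 + 1|_7 = 50 ⇒ 49
(2) 49|_7 = 7^2 ↦ 8^2|_8 = 64 ⇒ 63
(3) 63|_8 = 7·8 + 7 ↦ 7·9 + 7|_9 = 70 ⇒ 69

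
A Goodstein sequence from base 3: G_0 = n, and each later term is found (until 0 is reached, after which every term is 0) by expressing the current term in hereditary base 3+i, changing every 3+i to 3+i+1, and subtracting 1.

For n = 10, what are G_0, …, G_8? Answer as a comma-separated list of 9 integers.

10, 16, 24, 27, 30, 33, 36, 39, 41

G_0=10  [base 3] 3^2 + 1  →[3↦4]→  4^2 + 1 = 17  −1 ⇒ G_1=16
G_1=16  [base 4] 4^2  →[4↦5]→  5^2 = 25  −1 ⇒ G_2=24
G_2=24  [base 5] 4·5 + 4  →[5↦6]→  4·6 + 4 = 28  −1 ⇒ G_3=27
G_3=27  [base 6] 4·6 + 3  →[6↦7]→  4·7 + 3 = 31  −1 ⇒ G_4=30
G_4=30  [base 7] 4·7 + 2  →[7↦8]→  4·8 + 2 = 34  −1 ⇒ G_5=33
G_5=33  [base 8] 4·8 + 1  →[8↦9]→  4·9 + 1 = 37  −1 ⇒ G_6=36
G_6=36  [base 9] 4·9  →[9↦10]→  4·10 = 40  −1 ⇒ G_7=39
G_7=39  [base 10] 3·10 + 9  →[10↦11]→  3·11 + 9 = 42  −1 ⇒ G_8=41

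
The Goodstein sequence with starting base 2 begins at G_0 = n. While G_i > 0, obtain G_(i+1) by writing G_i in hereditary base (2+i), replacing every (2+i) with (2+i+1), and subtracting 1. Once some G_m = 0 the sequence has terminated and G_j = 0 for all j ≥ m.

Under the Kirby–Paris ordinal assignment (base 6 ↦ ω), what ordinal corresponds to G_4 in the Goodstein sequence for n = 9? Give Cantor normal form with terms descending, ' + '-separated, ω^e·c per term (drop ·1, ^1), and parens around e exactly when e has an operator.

ω^ω·3 + ω^3·3 + ω^2·3 + ω·3 + 1

G_0=9  [base 2] 2^(2 + 1) + 1  →[2↦3]→  3^(3 + 1) + 1 = 82  −1 ⇒ G_1=81
G_1=81  [base 3] 3^(3 + 1)  →[3↦4]→  4^(4 + 1) = 1024  −1 ⇒ G_2=1023
G_2=1023  [base 4] 3·4^4 + 3·4^3 + 3·4^2 + 3·4 + 3  →[4↦5]→  3·5^5 + 3·5^3 + 3·5^2 + 3·5 + 3 = 9843  −1 ⇒ G_3=9842
G_3=9842  [base 5] 3·5^5 + 3·5^3 + 3·5^2 + 3·5 + 2  →[5↦6]→  3·6^6 + 3·6^3 + 3·6^2 + 3·6 + 2 = 140744  −1 ⇒ G_4=140743
G_4=140743  [base 6] 3·6^6 + 3·6^3 + 3·6^2 + 3·6 + 1  →[6↦7]→  3·7^7 + 3·7^3 + 3·7^2 + 3·7 + 1 = 2471827  −1 ⇒ G_5=2471826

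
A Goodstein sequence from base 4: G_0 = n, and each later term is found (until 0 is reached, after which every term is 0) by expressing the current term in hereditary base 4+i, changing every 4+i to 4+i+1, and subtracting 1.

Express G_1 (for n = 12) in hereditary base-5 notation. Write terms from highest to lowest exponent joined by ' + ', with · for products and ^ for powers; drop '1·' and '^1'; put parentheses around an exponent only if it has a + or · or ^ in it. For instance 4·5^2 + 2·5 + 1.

2·5 + 4

12 —HB4→ 3·4 —bump→ 3·5 = 15 —(−1)→ 14
14 —HB5→ 2·5 + 4 —bump→ 2·6 + 4 = 16 —(−1)→ 15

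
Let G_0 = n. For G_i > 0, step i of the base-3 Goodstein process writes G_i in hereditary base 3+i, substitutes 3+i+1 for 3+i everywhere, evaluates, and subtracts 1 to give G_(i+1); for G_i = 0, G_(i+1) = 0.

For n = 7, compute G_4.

7 —HB3→ 2·3 + 1 —bump→ 2·4 + 1 = 9 —(−1)→ 8
8 —HB4→ 2·4 —bump→ 2·5 = 10 —(−1)→ 9
9 —HB5→ 5 + 4 —bump→ 6 + 4 = 10 —(−1)→ 9
9 —HB6→ 6 + 3 —bump→ 7 + 3 = 10 —(−1)→ 9
9 —HB7→ 7 + 2 —bump→ 8 + 2 = 10 —(−1)→ 9

9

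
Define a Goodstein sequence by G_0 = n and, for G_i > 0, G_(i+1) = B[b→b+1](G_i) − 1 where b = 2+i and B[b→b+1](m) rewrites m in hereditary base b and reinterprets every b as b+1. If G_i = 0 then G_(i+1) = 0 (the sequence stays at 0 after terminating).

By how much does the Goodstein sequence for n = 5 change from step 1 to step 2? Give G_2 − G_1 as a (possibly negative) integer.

228

G_0 = 5. HB_2(5) = 2^2 + 1. Bump = 28. G_1 = 27.
G_1 = 27. HB_3(27) = 3^3. Bump = 256. G_2 = 255.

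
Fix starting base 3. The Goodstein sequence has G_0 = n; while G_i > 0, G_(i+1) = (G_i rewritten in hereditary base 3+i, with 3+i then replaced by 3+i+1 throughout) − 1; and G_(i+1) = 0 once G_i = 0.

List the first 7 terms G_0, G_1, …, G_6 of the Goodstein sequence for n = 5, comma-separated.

5, 5, 5, 5, 4, 3, 2

i=0: 5 = 3 + 2 (b=3); 3→4: 4 + 2 = 6; 6−1 = 5
i=1: 5 = 4 + 1 (b=4); 4→5: 5 + 1 = 6; 6−1 = 5
i=2: 5 = 5 (b=5); 5→6: 6 = 6; 6−1 = 5
i=3: 5 = 5 (b=6); 6→7: 5 = 5; 5−1 = 4
i=4: 4 = 4 (b=7); 7→8: 4 = 4; 4−1 = 3
i=5: 3 = 3 (b=8); 8→9: 3 = 3; 3−1 = 2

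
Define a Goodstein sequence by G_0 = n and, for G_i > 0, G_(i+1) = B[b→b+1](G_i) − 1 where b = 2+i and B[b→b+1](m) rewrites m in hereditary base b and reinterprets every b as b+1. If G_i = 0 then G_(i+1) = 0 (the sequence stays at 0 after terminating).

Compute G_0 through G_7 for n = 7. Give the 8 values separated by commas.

7, 30, 259, 3127, 46657, 823543, 16777215, 37665879

7 —HB2→ 2^2 + 2 + 1 —bump→ 3^3 + 3 + 1 = 31 —(−1)→ 30
30 —HB3→ 3^3 + 3 —bump→ 4^4 + 4 = 260 —(−1)→ 259
259 —HB4→ 4^4 + 3 —bump→ 5^5 + 3 = 3128 —(−1)→ 3127
3127 —HB5→ 5^5 + 2 —bump→ 6^6 + 2 = 46658 —(−1)→ 46657
46657 —HB6→ 6^6 + 1 —bump→ 7^7 + 1 = 823544 —(−1)→ 823543
823543 —HB7→ 7^7 —bump→ 8^8 = 16777216 —(−1)→ 16777215
16777215 —HB8→ 7·8^7 + 7·8^6 + 7·8^5 + 7·8^4 + 7·8^3 + 7·8^2 + 7·8 + 7 —bump→ 7·9^7 + 7·9^6 + 7·9^5 + 7·9^4 + 7·9^3 + 7·9^2 + 7·9 + 7 = 37665880 —(−1)→ 37665879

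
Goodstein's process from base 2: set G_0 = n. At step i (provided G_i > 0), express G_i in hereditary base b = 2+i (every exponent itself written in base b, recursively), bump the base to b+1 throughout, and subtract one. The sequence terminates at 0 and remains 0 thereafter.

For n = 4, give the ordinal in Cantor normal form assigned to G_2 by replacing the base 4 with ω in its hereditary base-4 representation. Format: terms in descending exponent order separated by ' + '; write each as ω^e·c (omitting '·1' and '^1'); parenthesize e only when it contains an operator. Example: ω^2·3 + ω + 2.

ω^2·2 + ω·2 + 1

G_0 = 4. HB_2(4) = 2^2. Bump = 27. G_1 = 26.
G_1 = 26. HB_3(26) = 2·3^2 + 2·3 + 2. Bump = 42. G_2 = 41.
G_2 = 41. HB_4(41) = 2·4^2 + 2·4 + 1. Bump = 61. G_3 = 60.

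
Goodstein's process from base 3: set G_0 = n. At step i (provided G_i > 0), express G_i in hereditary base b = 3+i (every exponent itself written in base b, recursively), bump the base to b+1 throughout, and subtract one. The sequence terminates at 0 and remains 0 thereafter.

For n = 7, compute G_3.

9

i=0: 7 = 2·3 + 1 (b=3); 3→4: 2·4 + 1 = 9; 9−1 = 8
i=1: 8 = 2·4 (b=4); 4→5: 2·5 = 10; 10−1 = 9
i=2: 9 = 5 + 4 (b=5); 5→6: 6 + 4 = 10; 10−1 = 9
i=3: 9 = 6 + 3 (b=6); 6→7: 7 + 3 = 10; 10−1 = 9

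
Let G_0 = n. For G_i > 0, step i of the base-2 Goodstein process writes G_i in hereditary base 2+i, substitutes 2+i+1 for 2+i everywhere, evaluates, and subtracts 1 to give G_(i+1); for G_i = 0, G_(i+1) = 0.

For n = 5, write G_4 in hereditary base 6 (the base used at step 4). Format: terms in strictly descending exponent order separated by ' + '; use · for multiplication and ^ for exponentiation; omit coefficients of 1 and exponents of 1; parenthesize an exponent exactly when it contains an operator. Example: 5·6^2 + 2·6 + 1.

G_0=5  [base 2] 2^2 + 1  →[2↦3]→  3^3 + 1 = 28  −1 ⇒ G_1=27
G_1=27  [base 3] 3^3  →[3↦4]→  4^4 = 256  −1 ⇒ G_2=255
G_2=255  [base 4] 3·4^3 + 3·4^2 + 3·4 + 3  →[4↦5]→  3·5^3 + 3·5^2 + 3·5 + 3 = 468  −1 ⇒ G_3=467
G_3=467  [base 5] 3·5^3 + 3·5^2 + 3·5 + 2  →[5↦6]→  3·6^3 + 3·6^2 + 3·6 + 2 = 776  −1 ⇒ G_4=775
G_4=775  [base 6] 3·6^3 + 3·6^2 + 3·6 + 1  →[6↦7]→  3·7^3 + 3·7^2 + 3·7 + 1 = 1198  −1 ⇒ G_5=1197

3·6^3 + 3·6^2 + 3·6 + 1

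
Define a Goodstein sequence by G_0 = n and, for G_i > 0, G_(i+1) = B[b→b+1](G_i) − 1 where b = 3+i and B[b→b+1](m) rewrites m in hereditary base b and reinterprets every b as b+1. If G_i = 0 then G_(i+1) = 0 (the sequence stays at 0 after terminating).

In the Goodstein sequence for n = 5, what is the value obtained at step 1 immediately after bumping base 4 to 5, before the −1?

6

(0) 5|_3 = 3 + 2 ↦ 4 + 2|_4 = 6 ⇒ 5
(1) 5|_4 = 4 + 1 ↦ 5 + 1|_5 = 6 ⇒ 5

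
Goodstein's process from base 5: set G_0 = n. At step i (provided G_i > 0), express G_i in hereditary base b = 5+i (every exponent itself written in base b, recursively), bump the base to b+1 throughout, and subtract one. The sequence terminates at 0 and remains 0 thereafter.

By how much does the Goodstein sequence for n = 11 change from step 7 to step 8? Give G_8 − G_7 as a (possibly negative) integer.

step 0: 11 = 2·5 + 1; sub 6 for 5: 2·6 + 1; = 13; G_1 = 13−1 = 12
step 1: 12 = 2·6; sub 7 for 6: 2·7; = 14; G_2 = 14−1 = 13
step 2: 13 = 7 + 6; sub 8 for 7: 8 + 6; = 14; G_3 = 14−1 = 13
step 3: 13 = 8 + 5; sub 9 for 8: 9 + 5; = 14; G_4 = 14−1 = 13
step 4: 13 = 9 + 4; sub 10 for 9: 10 + 4; = 14; G_5 = 14−1 = 13
step 5: 13 = 10 + 3; sub 11 for 10: 11 + 3; = 14; G_6 = 14−1 = 13
step 6: 13 = 11 + 2; sub 12 for 11: 12 + 2; = 14; G_7 = 14−1 = 13
step 7: 13 = 12 + 1; sub 13 for 12: 13 + 1; = 14; G_8 = 14−1 = 13

0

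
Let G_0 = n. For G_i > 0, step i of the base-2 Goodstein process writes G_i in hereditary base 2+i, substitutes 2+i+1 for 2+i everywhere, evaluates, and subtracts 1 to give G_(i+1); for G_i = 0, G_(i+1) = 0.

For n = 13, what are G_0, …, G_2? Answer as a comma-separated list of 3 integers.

13, 108, 1279

G_0=13  [base 2] 2^(2 + 1) + 2^2 + 1  →[2↦3]→  3^(3 + 1) + 3^3 + 1 = 109  −1 ⇒ G_1=108
G_1=108  [base 3] 3^(3 + 1) + 3^3  →[3↦4]→  4^(4 + 1) + 4^4 = 1280  −1 ⇒ G_2=1279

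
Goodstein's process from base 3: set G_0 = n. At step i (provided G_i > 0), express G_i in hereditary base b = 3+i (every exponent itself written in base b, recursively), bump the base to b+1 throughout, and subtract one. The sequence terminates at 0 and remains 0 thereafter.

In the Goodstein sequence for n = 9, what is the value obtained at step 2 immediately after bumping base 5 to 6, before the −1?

20

G_0 = 9. HB_3(9) = 3^2. Bump = 16. G_1 = 15.
G_1 = 15. HB_4(15) = 3·4 + 3. Bump = 18. G_2 = 17.
G_2 = 17. HB_5(17) = 3·5 + 2. Bump = 20. G_3 = 19.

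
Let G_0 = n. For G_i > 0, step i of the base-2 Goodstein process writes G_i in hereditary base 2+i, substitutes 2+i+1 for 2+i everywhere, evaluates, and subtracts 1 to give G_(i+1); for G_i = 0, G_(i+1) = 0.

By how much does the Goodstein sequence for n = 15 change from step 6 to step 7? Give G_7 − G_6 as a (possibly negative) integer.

3373455337

i=0: 15 = 2^(2 + 1) + 2^2 + 2 + 1 (b=2); 2→3: 3^(3 + 1) + 3^3 + 3 + 1 = 112; 112−1 = 111
i=1: 111 = 3^(3 + 1) + 3^3 + 3 (b=3); 3→4: 4^(4 + 1) + 4^4 + 4 = 1284; 1284−1 = 1283
i=2: 1283 = 4^(4 + 1) + 4^4 + 3 (b=4); 4→5: 5^(5 + 1) + 5^5 + 3 = 18753; 18753−1 = 18752
i=3: 18752 = 5^(5 + 1) + 5^5 + 2 (b=5); 5→6: 6^(6 + 1) + 6^6 + 2 = 326594; 326594−1 = 326593
i=4: 326593 = 6^(6 + 1) + 6^6 + 1 (b=6); 6→7: 7^(7 + 1) + 7^7 + 1 = 6588345; 6588345−1 = 6588344
i=5: 6588344 = 7^(7 + 1) + 7^7 (b=7); 7→8: 8^(8 + 1) + 8^8 = 150994944; 150994944−1 = 150994943
i=6: 150994943 = 8^(8 + 1) + 7·8^7 + 7·8^6 + 7·8^5 + 7·8^4 + 7·8^3 + 7·8^2 + 7·8 + 7 (b=8); 8→9: 9^(9 + 1) + 7·9^7 + 7·9^6 + 7·9^5 + 7·9^4 + 7·9^3 + 7·9^2 + 7·9 + 7 = 3524450281; 3524450281−1 = 3524450280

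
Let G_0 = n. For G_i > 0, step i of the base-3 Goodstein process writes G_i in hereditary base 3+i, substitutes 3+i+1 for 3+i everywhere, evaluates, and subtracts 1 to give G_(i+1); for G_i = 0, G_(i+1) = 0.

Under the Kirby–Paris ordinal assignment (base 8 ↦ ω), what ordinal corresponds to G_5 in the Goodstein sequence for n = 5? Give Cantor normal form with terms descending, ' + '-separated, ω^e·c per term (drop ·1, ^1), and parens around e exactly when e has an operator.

5 —HB3→ 3 + 2 —bump→ 4 + 2 = 6 —(−1)→ 5
5 —HB4→ 4 + 1 —bump→ 5 + 1 = 6 —(−1)→ 5
5 —HB5→ 5 —bump→ 6 = 6 —(−1)→ 5
5 —HB6→ 5 —bump→ 5 = 5 —(−1)→ 4
4 —HB7→ 4 —bump→ 4 = 4 —(−1)→ 3

3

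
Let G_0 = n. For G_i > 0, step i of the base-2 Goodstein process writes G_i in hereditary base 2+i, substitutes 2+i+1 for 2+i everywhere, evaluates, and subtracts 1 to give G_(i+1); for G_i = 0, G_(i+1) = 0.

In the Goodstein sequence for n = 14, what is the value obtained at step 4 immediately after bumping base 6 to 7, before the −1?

step 0: 14 = 2^(2 + 1) + 2^2 + 2; sub 3 for 2: 3^(3 + 1) + 3^3 + 3; = 111; G_1 = 111−1 = 110
step 1: 110 = 3^(3 + 1) + 3^3 + 2; sub 4 for 3: 4^(4 + 1) + 4^4 + 2; = 1282; G_2 = 1282−1 = 1281
step 2: 1281 = 4^(4 + 1) + 4^4 + 1; sub 5 for 4: 5^(5 + 1) + 5^5 + 1; = 18751; G_3 = 18751−1 = 18750
step 3: 18750 = 5^(5 + 1) + 5^5; sub 6 for 5: 6^(6 + 1) + 6^6; = 326592; G_4 = 326592−1 = 326591

5862841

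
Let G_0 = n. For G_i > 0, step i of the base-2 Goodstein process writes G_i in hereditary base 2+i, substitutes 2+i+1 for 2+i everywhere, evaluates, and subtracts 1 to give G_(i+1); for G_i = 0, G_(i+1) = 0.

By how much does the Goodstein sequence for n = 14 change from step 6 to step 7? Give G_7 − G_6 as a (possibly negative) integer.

(0) 14|_2 = 2^(2 + 1) + 2^2 + 2 ↦ 3^(3 + 1) + 3^3 + 3|_3 = 111 ⇒ 110
(1) 110|_3 = 3^(3 + 1) + 3^3 + 2 ↦ 4^(4 + 1) + 4^4 + 2|_4 = 1282 ⇒ 1281
(2) 1281|_4 = 4^(4 + 1) + 4^4 + 1 ↦ 5^(5 + 1) + 5^5 + 1|_5 = 18751 ⇒ 18750
(3) 18750|_5 = 5^(5 + 1) + 5^5 ↦ 6^(6 + 1) + 6^6|_6 = 326592 ⇒ 326591
(4) 326591|_6 = 6^(6 + 1) + 5·6^5 + 5·6^4 + 5·6^3 + 5·6^2 + 5·6 + 5 ↦ 7^(7 + 1) + 5·7^5 + 5·7^4 + 5·7^3 + 5·7^2 + 5·7 + 5|_7 = 5862841 ⇒ 5862840
(5) 5862840|_7 = 7^(7 + 1) + 5·7^5 + 5·7^4 + 5·7^3 + 5·7^2 + 5·7 + 4 ↦ 8^(8 + 1) + 5·8^5 + 5·8^4 + 5·8^3 + 5·8^2 + 5·8 + 4|_8 = 134404972 ⇒ 134404971
(6) 134404971|_8 = 8^(8 + 1) + 5·8^5 + 5·8^4 + 5·8^3 + 5·8^2 + 5·8 + 3 ↦ 9^(9 + 1) + 5·9^5 + 5·9^4 + 5·9^3 + 5·9^2 + 5·9 + 3|_9 = 3487116549 ⇒ 3487116548

3352711577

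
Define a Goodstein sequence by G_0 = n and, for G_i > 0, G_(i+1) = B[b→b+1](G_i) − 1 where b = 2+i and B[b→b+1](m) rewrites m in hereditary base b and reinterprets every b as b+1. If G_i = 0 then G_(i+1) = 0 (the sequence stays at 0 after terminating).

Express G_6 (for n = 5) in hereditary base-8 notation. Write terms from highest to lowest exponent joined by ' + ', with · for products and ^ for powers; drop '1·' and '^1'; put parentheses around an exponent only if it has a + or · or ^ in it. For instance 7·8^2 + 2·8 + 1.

base 2: 5 = 2^2 + 1; at 3: 3^3 + 1 = 28; next = 27
base 3: 27 = 3^3; at 4: 4^4 = 256; next = 255
base 4: 255 = 3·4^3 + 3·4^2 + 3·4 + 3; at 5: 3·5^3 + 3·5^2 + 3·5 + 3 = 468; next = 467
base 5: 467 = 3·5^3 + 3·5^2 + 3·5 + 2; at 6: 3·6^3 + 3·6^2 + 3·6 + 2 = 776; next = 775
base 6: 775 = 3·6^3 + 3·6^2 + 3·6 + 1; at 7: 3·7^3 + 3·7^2 + 3·7 + 1 = 1198; next = 1197
base 7: 1197 = 3·7^3 + 3·7^2 + 3·7; at 8: 3·8^3 + 3·8^2 + 3·8 = 1752; next = 1751
base 8: 1751 = 3·8^3 + 3·8^2 + 2·8 + 7; at 9: 3·9^3 + 3·9^2 + 2·9 + 7 = 2455; next = 2454

3·8^3 + 3·8^2 + 2·8 + 7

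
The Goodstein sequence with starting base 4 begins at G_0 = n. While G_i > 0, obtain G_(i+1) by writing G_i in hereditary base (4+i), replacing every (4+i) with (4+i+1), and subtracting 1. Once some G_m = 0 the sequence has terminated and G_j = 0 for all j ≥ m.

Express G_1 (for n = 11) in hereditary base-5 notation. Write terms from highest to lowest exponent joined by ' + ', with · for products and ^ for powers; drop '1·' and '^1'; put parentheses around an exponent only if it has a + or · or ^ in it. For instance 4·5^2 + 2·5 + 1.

11 —HB4→ 2·4 + 3 —bump→ 2·5 + 3 = 13 —(−1)→ 12
12 —HB5→ 2·5 + 2 —bump→ 2·6 + 2 = 14 —(−1)→ 13

2·5 + 2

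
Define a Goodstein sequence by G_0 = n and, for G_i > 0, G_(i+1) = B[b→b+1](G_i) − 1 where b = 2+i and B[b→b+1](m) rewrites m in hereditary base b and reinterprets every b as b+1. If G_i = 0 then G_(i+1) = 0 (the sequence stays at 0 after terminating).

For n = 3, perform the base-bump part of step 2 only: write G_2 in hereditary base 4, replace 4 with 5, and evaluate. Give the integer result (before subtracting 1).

3

G_0=3  [base 2] 2 + 1  →[2↦3]→  3 + 1 = 4  −1 ⇒ G_1=3
G_1=3  [base 3] 3  →[3↦4]→  4 = 4  −1 ⇒ G_2=3
G_2=3  [base 4] 3  →[4↦5]→  3 = 3  −1 ⇒ G_3=2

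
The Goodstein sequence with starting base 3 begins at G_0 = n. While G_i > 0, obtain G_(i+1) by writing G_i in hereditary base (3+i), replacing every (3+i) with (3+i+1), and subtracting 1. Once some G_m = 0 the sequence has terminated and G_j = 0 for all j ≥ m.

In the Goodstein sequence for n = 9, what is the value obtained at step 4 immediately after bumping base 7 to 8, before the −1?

24

i=0: 9 = 3^2 (b=3); 3→4: 4^2 = 16; 16−1 = 15
i=1: 15 = 3·4 + 3 (b=4); 4→5: 3·5 + 3 = 18; 18−1 = 17
i=2: 17 = 3·5 + 2 (b=5); 5→6: 3·6 + 2 = 20; 20−1 = 19
i=3: 19 = 3·6 + 1 (b=6); 6→7: 3·7 + 1 = 22; 22−1 = 21
i=4: 21 = 3·7 (b=7); 7→8: 3·8 = 24; 24−1 = 23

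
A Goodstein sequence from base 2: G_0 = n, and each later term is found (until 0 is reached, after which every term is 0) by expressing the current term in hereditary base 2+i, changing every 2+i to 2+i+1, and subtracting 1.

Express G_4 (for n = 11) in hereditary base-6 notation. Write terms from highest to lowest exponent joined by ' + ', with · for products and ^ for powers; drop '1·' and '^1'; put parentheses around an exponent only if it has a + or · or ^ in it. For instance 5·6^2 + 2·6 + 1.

11 —HB2→ 2^(2 + 1) + 2 + 1 —bump→ 3^(3 + 1) + 3 + 1 = 85 —(−1)→ 84
84 —HB3→ 3^(3 + 1) + 3 —bump→ 4^(4 + 1) + 4 = 1028 —(−1)→ 1027
1027 —HB4→ 4^(4 + 1) + 3 —bump→ 5^(5 + 1) + 3 = 15628 —(−1)→ 15627
15627 —HB5→ 5^(5 + 1) + 2 —bump→ 6^(6 + 1) + 2 = 279938 —(−1)→ 279937
279937 —HB6→ 6^(6 + 1) + 1 —bump→ 7^(7 + 1) + 1 = 5764802 —(−1)→ 5764801

6^(6 + 1) + 1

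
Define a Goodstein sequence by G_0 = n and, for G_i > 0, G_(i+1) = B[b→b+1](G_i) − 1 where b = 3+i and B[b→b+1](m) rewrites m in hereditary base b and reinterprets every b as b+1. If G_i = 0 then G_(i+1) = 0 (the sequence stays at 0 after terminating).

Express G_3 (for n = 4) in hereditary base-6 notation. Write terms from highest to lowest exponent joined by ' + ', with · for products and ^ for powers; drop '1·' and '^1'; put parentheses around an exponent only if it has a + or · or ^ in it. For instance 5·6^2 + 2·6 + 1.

3

i=0: 4 = 3 + 1 (b=3); 3→4: 4 + 1 = 5; 5−1 = 4
i=1: 4 = 4 (b=4); 4→5: 5 = 5; 5−1 = 4
i=2: 4 = 4 (b=5); 5→6: 4 = 4; 4−1 = 3
i=3: 3 = 3 (b=6); 6→7: 3 = 3; 3−1 = 2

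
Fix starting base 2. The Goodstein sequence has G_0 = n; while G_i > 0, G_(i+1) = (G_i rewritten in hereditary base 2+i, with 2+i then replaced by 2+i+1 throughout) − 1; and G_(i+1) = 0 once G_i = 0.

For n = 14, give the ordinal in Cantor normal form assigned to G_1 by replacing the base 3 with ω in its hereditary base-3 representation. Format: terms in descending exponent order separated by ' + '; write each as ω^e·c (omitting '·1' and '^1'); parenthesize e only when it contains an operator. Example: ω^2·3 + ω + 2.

14 —HB2→ 2^(2 + 1) + 2^2 + 2 —bump→ 3^(3 + 1) + 3^3 + 3 = 111 —(−1)→ 110
110 —HB3→ 3^(3 + 1) + 3^3 + 2 —bump→ 4^(4 + 1) + 4^4 + 2 = 1282 —(−1)→ 1281

ω^(ω + 1) + ω^ω + 2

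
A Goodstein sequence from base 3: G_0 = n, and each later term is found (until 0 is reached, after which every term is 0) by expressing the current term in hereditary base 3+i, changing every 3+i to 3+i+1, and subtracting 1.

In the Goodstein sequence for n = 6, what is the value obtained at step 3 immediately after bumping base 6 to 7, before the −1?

8

6 —HB3→ 2·3 —bump→ 2·4 = 8 —(−1)→ 7
7 —HB4→ 4 + 3 —bump→ 5 + 3 = 8 —(−1)→ 7
7 —HB5→ 5 + 2 —bump→ 6 + 2 = 8 —(−1)→ 7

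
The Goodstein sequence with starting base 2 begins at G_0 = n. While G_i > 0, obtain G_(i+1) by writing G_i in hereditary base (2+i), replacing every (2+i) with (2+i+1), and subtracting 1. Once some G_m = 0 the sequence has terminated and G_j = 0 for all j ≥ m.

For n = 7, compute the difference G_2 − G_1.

base 2: 7 = 2^2 + 2 + 1; at 3: 3^3 + 3 + 1 = 31; next = 30
base 3: 30 = 3^3 + 3; at 4: 4^4 + 4 = 260; next = 259

229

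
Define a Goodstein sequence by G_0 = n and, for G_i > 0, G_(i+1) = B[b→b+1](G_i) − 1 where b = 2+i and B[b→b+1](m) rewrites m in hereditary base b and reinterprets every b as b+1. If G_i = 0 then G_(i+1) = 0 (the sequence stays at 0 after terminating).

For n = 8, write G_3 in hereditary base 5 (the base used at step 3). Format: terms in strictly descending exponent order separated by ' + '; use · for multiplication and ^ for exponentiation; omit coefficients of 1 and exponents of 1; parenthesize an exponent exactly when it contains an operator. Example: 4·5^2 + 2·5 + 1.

G_0 = 8. HB_2(8) = 2^(2 + 1). Bump = 81. G_1 = 80.
G_1 = 80. HB_3(80) = 2·3^3 + 2·3^2 + 2·3 + 2. Bump = 554. G_2 = 553.
G_2 = 553. HB_4(553) = 2·4^4 + 2·4^2 + 2·4 + 1. Bump = 6311. G_3 = 6310.
G_3 = 6310. HB_5(6310) = 2·5^5 + 2·5^2 + 2·5. Bump = 93396. G_4 = 93395.

2·5^5 + 2·5^2 + 2·5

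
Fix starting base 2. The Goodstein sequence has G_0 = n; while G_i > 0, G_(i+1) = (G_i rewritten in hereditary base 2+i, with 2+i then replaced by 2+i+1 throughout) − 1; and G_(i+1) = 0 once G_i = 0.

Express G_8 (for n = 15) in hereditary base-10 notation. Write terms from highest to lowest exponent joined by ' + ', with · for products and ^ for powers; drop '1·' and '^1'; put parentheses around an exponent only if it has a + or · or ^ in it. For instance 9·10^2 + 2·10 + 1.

10^(10 + 1) + 7·10^7 + 7·10^6 + 7·10^5 + 7·10^4 + 7·10^3 + 7·10^2 + 7·10 + 5

G_0=15  [base 2] 2^(2 + 1) + 2^2 + 2 + 1  →[2↦3]→  3^(3 + 1) + 3^3 + 3 + 1 = 112  −1 ⇒ G_1=111
G_1=111  [base 3] 3^(3 + 1) + 3^3 + 3  →[3↦4]→  4^(4 + 1) + 4^4 + 4 = 1284  −1 ⇒ G_2=1283
G_2=1283  [base 4] 4^(4 + 1) + 4^4 + 3  →[4↦5]→  5^(5 + 1) + 5^5 + 3 = 18753  −1 ⇒ G_3=18752
G_3=18752  [base 5] 5^(5 + 1) + 5^5 + 2  →[5↦6]→  6^(6 + 1) + 6^6 + 2 = 326594  −1 ⇒ G_4=326593
G_4=326593  [base 6] 6^(6 + 1) + 6^6 + 1  →[6↦7]→  7^(7 + 1) + 7^7 + 1 = 6588345  −1 ⇒ G_5=6588344
G_5=6588344  [base 7] 7^(7 + 1) + 7^7  →[7↦8]→  8^(8 + 1) + 8^8 = 150994944  −1 ⇒ G_6=150994943
G_6=150994943  [base 8] 8^(8 + 1) + 7·8^7 + 7·8^6 + 7·8^5 + 7·8^4 + 7·8^3 + 7·8^2 + 7·8 + 7  →[8↦9]→  9^(9 + 1) + 7·9^7 + 7·9^6 + 7·9^5 + 7·9^4 + 7·9^3 + 7·9^2 + 7·9 + 7 = 3524450281  −1 ⇒ G_7=3524450280
G_7=3524450280  [base 9] 9^(9 + 1) + 7·9^7 + 7·9^6 + 7·9^5 + 7·9^4 + 7·9^3 + 7·9^2 + 7·9 + 6  →[9↦10]→  10^(10 + 1) + 7·10^7 + 7·10^6 + 7·10^5 + 7·10^4 + 7·10^3 + 7·10^2 + 7·10 + 6 = 100077777776  −1 ⇒ G_8=100077777775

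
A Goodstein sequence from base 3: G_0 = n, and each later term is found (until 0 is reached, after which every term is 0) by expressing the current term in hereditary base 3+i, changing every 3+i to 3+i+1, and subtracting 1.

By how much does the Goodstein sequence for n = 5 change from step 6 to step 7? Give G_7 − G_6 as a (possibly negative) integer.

-1

[0] 5 ≡ 3 + 2 (base 3). Lift 4: 6. −1: 5.
[1] 5 ≡ 4 + 1 (base 4). Lift 5: 6. −1: 5.
[2] 5 ≡ 5 (base 5). Lift 6: 6. −1: 5.
[3] 5 ≡ 5 (base 6). Lift 7: 5. −1: 4.
[4] 4 ≡ 4 (base 7). Lift 8: 4. −1: 3.
[5] 3 ≡ 3 (base 8). Lift 9: 3. −1: 2.
[6] 2 ≡ 2 (base 9). Lift 10: 2. −1: 1.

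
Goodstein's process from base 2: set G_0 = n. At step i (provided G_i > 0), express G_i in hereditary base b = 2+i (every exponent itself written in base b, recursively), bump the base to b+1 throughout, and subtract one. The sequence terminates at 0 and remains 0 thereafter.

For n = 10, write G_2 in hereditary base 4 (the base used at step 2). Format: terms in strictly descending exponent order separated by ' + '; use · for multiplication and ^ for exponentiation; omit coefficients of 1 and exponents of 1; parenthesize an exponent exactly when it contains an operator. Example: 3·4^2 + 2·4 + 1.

4^(4 + 1) + 1

[0] 10 ≡ 2^(2 + 1) + 2 (base 2). Lift 3: 84. −1: 83.
[1] 83 ≡ 3^(3 + 1) + 2 (base 3). Lift 4: 1026. −1: 1025.
[2] 1025 ≡ 4^(4 + 1) + 1 (base 4). Lift 5: 15626. −1: 15625.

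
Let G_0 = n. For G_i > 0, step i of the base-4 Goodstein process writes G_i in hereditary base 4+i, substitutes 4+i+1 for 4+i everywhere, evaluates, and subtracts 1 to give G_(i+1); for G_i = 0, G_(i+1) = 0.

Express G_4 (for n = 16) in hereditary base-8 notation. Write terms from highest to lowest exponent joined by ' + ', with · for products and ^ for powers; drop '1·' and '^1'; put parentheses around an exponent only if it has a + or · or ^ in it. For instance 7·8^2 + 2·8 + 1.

(0) 16|_4 = 4^2 ↦ 5^2|_5 = 25 ⇒ 24
(1) 24|_5 = 4·5 + 4 ↦ 4·6 + 4|_6 = 28 ⇒ 27
(2) 27|_6 = 4·6 + 3 ↦ 4·7 + 3|_7 = 31 ⇒ 30
(3) 30|_7 = 4·7 + 2 ↦ 4·8 + 2|_8 = 34 ⇒ 33

4·8 + 1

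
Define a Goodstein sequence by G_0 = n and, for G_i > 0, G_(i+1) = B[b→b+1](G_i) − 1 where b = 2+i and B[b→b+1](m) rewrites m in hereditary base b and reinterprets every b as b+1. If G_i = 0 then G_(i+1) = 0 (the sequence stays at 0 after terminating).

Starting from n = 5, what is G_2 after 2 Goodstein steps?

step 0: 5 = 2^2 + 1; sub 3 for 2: 3^3 + 1; = 28; G_1 = 28−1 = 27
step 1: 27 = 3^3; sub 4 for 3: 4^4; = 256; G_2 = 256−1 = 255
step 2: 255 = 3·4^3 + 3·4^2 + 3·4 + 3; sub 5 for 4: 3·5^3 + 3·5^2 + 3·5 + 3; = 468; G_3 = 468−1 = 467

255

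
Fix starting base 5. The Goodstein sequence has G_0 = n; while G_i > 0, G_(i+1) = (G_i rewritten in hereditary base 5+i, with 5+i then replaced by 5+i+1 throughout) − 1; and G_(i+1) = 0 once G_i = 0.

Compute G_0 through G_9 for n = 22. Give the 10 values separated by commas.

step 0: 22 = 4·5 + 2; sub 6 for 5: 4·6 + 2; = 26; G_1 = 26−1 = 25
step 1: 25 = 4·6 + 1; sub 7 for 6: 4·7 + 1; = 29; G_2 = 29−1 = 28
step 2: 28 = 4·7; sub 8 for 7: 4·8; = 32; G_3 = 32−1 = 31
step 3: 31 = 3·8 + 7; sub 9 for 8: 3·9 + 7; = 34; G_4 = 34−1 = 33
step 4: 33 = 3·9 + 6; sub 10 for 9: 3·10 + 6; = 36; G_5 = 36−1 = 35
step 5: 35 = 3·10 + 5; sub 11 for 10: 3·11 + 5; = 38; G_6 = 38−1 = 37
step 6: 37 = 3·11 + 4; sub 12 for 11: 3·12 + 4; = 40; G_7 = 40−1 = 39
step 7: 39 = 3·12 + 3; sub 13 for 12: 3·13 + 3; = 42; G_8 = 42−1 = 41
step 8: 41 = 3·13 + 2; sub 14 for 13: 3·14 + 2; = 44; G_9 = 44−1 = 43

22, 25, 28, 31, 33, 35, 37, 39, 41, 43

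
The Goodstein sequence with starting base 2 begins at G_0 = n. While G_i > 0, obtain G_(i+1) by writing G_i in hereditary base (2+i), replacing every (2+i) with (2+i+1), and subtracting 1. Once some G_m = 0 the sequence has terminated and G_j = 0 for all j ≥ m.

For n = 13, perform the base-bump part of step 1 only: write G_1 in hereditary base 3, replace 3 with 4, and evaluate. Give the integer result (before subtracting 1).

13 —HB2→ 2^(2 + 1) + 2^2 + 1 —bump→ 3^(3 + 1) + 3^3 + 1 = 109 —(−1)→ 108
108 —HB3→ 3^(3 + 1) + 3^3 —bump→ 4^(4 + 1) + 4^4 = 1280 —(−1)→ 1279

1280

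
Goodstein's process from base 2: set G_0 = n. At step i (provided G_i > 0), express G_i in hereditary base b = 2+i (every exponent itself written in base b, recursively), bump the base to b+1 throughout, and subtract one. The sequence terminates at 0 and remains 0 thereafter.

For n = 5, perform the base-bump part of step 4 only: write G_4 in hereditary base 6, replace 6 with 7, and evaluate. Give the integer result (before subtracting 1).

1198

step 0: 5 = 2^2 + 1; sub 3 for 2: 3^3 + 1; = 28; G_1 = 28−1 = 27
step 1: 27 = 3^3; sub 4 for 3: 4^4; = 256; G_2 = 256−1 = 255
step 2: 255 = 3·4^3 + 3·4^2 + 3·4 + 3; sub 5 for 4: 3·5^3 + 3·5^2 + 3·5 + 3; = 468; G_3 = 468−1 = 467
step 3: 467 = 3·5^3 + 3·5^2 + 3·5 + 2; sub 6 for 5: 3·6^3 + 3·6^2 + 3·6 + 2; = 776; G_4 = 776−1 = 775
step 4: 775 = 3·6^3 + 3·6^2 + 3·6 + 1; sub 7 for 6: 3·7^3 + 3·7^2 + 3·7 + 1; = 1198; G_5 = 1198−1 = 1197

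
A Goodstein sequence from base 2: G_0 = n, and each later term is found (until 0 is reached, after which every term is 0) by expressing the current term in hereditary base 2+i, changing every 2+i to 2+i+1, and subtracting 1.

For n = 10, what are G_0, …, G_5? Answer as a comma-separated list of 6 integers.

10, 83, 1025, 15625, 279935, 4215754

base 2: 10 = 2^(2 + 1) + 2; at 3: 3^(3 + 1) + 3 = 84; next = 83
base 3: 83 = 3^(3 + 1) + 2; at 4: 4^(4 + 1) + 2 = 1026; next = 1025
base 4: 1025 = 4^(4 + 1) + 1; at 5: 5^(5 + 1) + 1 = 15626; next = 15625
base 5: 15625 = 5^(5 + 1); at 6: 6^(6 + 1) = 279936; next = 279935
base 6: 279935 = 5·6^6 + 5·6^5 + 5·6^4 + 5·6^3 + 5·6^2 + 5·6 + 5; at 7: 5·7^7 + 5·7^5 + 5·7^4 + 5·7^3 + 5·7^2 + 5·7 + 5 = 4215755; next = 4215754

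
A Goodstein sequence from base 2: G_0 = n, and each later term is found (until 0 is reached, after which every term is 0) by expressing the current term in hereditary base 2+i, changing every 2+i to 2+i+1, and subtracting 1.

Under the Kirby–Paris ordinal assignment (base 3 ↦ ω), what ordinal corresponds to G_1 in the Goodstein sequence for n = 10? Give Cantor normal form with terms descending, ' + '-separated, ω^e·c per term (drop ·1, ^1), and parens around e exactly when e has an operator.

(0) 10|_2 = 2^(2 + 1) + 2 ↦ 3^(3 + 1) + 3|_3 = 84 ⇒ 83
(1) 83|_3 = 3^(3 + 1) + 2 ↦ 4^(4 + 1) + 2|_4 = 1026 ⇒ 1025

ω^(ω + 1) + 2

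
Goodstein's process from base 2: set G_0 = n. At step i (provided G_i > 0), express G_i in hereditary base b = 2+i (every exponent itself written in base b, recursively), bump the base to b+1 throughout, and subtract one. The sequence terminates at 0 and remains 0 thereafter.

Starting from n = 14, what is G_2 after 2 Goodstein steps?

14 —HB2→ 2^(2 + 1) + 2^2 + 2 —bump→ 3^(3 + 1) + 3^3 + 3 = 111 —(−1)→ 110
110 —HB3→ 3^(3 + 1) + 3^3 + 2 —bump→ 4^(4 + 1) + 4^4 + 2 = 1282 —(−1)→ 1281
1281 —HB4→ 4^(4 + 1) + 4^4 + 1 —bump→ 5^(5 + 1) + 5^5 + 1 = 18751 —(−1)→ 18750

1281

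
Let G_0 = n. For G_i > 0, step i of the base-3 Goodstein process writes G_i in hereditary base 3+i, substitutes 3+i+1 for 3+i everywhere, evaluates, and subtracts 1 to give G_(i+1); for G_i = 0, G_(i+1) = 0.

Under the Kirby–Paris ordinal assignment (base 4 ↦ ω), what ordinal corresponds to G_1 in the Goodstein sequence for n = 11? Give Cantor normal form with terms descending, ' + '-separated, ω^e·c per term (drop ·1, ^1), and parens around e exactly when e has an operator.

base 3: 11 = 3^2 + 2; at 4: 4^2 + 2 = 18; next = 17
base 4: 17 = 4^2 + 1; at 5: 5^2 + 1 = 26; next = 25

ω^2 + 1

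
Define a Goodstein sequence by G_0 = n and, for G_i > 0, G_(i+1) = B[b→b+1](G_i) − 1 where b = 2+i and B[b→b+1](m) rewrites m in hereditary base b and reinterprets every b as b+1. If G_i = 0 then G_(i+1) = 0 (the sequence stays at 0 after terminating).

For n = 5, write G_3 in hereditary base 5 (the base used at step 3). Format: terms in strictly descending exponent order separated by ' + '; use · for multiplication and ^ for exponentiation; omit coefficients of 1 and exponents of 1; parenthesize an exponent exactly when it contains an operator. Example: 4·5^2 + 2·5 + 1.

(0) 5|_2 = 2^2 + 1 ↦ 3^3 + 1|_3 = 28 ⇒ 27
(1) 27|_3 = 3^3 ↦ 4^4|_4 = 256 ⇒ 255
(2) 255|_4 = 3·4^3 + 3·4^2 + 3·4 + 3 ↦ 3·5^3 + 3·5^2 + 3·5 + 3|_5 = 468 ⇒ 467

3·5^3 + 3·5^2 + 3·5 + 2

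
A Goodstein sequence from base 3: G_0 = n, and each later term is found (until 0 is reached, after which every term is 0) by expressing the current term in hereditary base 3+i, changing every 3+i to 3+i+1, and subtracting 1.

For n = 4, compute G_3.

G_0=4  [base 3] 3 + 1  →[3↦4]→  4 + 1 = 5  −1 ⇒ G_1=4
G_1=4  [base 4] 4  →[4↦5]→  5 = 5  −1 ⇒ G_2=4
G_2=4  [base 5] 4  →[5↦6]→  4 = 4  −1 ⇒ G_3=3
G_3=3  [base 6] 3  →[6↦7]→  3 = 3  −1 ⇒ G_4=2

3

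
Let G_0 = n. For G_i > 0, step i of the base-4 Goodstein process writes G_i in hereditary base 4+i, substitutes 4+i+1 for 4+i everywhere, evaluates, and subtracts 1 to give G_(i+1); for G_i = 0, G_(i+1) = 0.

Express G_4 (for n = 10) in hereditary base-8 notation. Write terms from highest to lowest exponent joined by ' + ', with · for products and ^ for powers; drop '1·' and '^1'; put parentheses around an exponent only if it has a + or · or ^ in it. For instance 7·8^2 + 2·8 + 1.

8 + 5

G_0=10  [base 4] 2·4 + 2  →[4↦5]→  2·5 + 2 = 12  −1 ⇒ G_1=11
G_1=11  [base 5] 2·5 + 1  →[5↦6]→  2·6 + 1 = 13  −1 ⇒ G_2=12
G_2=12  [base 6] 2·6  →[6↦7]→  2·7 = 14  −1 ⇒ G_3=13
G_3=13  [base 7] 7 + 6  →[7↦8]→  8 + 6 = 14  −1 ⇒ G_4=13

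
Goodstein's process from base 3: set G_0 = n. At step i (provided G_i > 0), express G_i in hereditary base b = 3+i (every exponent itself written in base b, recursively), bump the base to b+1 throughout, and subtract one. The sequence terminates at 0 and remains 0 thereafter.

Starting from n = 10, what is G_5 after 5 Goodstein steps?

[0] 10 ≡ 3^2 + 1 (base 3). Lift 4: 17. −1: 16.
[1] 16 ≡ 4^2 (base 4). Lift 5: 25. −1: 24.
[2] 24 ≡ 4·5 + 4 (base 5). Lift 6: 28. −1: 27.
[3] 27 ≡ 4·6 + 3 (base 6). Lift 7: 31. −1: 30.
[4] 30 ≡ 4·7 + 2 (base 7). Lift 8: 34. −1: 33.
[5] 33 ≡ 4·8 + 1 (base 8). Lift 9: 37. −1: 36.

33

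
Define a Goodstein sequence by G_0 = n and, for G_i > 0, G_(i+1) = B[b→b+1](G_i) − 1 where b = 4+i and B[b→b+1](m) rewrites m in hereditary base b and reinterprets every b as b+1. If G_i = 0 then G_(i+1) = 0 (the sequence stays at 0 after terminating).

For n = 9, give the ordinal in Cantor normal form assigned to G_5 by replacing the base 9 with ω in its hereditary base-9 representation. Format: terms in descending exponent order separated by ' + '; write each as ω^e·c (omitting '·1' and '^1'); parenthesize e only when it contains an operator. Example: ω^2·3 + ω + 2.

ω + 2

(0) 9|_4 = 2·4 + 1 ↦ 2·5 + 1|_5 = 11 ⇒ 10
(1) 10|_5 = 2·5 ↦ 2·6|_6 = 12 ⇒ 11
(2) 11|_6 = 6 + 5 ↦ 7 + 5|_7 = 12 ⇒ 11
(3) 11|_7 = 7 + 4 ↦ 8 + 4|_8 = 12 ⇒ 11
(4) 11|_8 = 8 + 3 ↦ 9 + 3|_9 = 12 ⇒ 11
(5) 11|_9 = 9 + 2 ↦ 10 + 2|_10 = 12 ⇒ 11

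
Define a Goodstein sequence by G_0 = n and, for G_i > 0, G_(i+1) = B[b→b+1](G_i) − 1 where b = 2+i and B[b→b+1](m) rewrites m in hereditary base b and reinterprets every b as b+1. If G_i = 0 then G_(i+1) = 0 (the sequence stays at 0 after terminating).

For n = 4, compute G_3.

60

i=0: 4 = 2^2 (b=2); 2→3: 3^3 = 27; 27−1 = 26
i=1: 26 = 2·3^2 + 2·3 + 2 (b=3); 3→4: 2·4^2 + 2·4 + 2 = 42; 42−1 = 41
i=2: 41 = 2·4^2 + 2·4 + 1 (b=4); 4→5: 2·5^2 + 2·5 + 1 = 61; 61−1 = 60
i=3: 60 = 2·5^2 + 2·5 (b=5); 5→6: 2·6^2 + 2·6 = 84; 84−1 = 83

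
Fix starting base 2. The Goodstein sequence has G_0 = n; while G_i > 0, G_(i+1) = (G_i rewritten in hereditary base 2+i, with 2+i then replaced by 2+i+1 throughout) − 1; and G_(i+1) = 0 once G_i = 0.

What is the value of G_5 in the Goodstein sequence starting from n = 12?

5764910

G_0=12  [base 2] 2^(2 + 1) + 2^2  →[2↦3]→  3^(3 + 1) + 3^3 = 108  −1 ⇒ G_1=107
G_1=107  [base 3] 3^(3 + 1) + 2·3^2 + 2·3 + 2  →[3↦4]→  4^(4 + 1) + 2·4^2 + 2·4 + 2 = 1066  −1 ⇒ G_2=1065
G_2=1065  [base 4] 4^(4 + 1) + 2·4^2 + 2·4 + 1  →[4↦5]→  5^(5 + 1) + 2·5^2 + 2·5 + 1 = 15686  −1 ⇒ G_3=15685
G_3=15685  [base 5] 5^(5 + 1) + 2·5^2 + 2·5  →[5↦6]→  6^(6 + 1) + 2·6^2 + 2·6 = 280020  −1 ⇒ G_4=280019
G_4=280019  [base 6] 6^(6 + 1) + 2·6^2 + 6 + 5  →[6↦7]→  7^(7 + 1) + 2·7^2 + 7 + 5 = 5764911  −1 ⇒ G_5=5764910
G_5=5764910  [base 7] 7^(7 + 1) + 2·7^2 + 7 + 4  →[7↦8]→  8^(8 + 1) + 2·8^2 + 8 + 4 = 134217868  −1 ⇒ G_6=134217867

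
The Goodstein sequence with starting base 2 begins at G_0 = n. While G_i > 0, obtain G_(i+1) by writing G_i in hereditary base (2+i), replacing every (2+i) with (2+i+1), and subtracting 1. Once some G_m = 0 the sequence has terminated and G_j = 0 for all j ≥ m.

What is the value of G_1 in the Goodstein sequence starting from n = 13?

13 —HB2→ 2^(2 + 1) + 2^2 + 1 —bump→ 3^(3 + 1) + 3^3 + 1 = 109 —(−1)→ 108
108 —HB3→ 3^(3 + 1) + 3^3 —bump→ 4^(4 + 1) + 4^4 = 1280 —(−1)→ 1279

108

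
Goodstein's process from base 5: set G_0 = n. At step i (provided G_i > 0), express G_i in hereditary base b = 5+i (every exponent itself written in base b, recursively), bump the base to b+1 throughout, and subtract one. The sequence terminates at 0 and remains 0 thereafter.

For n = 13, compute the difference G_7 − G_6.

0

i=0: 13 = 2·5 + 3 (b=5); 5→6: 2·6 + 3 = 15; 15−1 = 14
i=1: 14 = 2·6 + 2 (b=6); 6→7: 2·7 + 2 = 16; 16−1 = 15
i=2: 15 = 2·7 + 1 (b=7); 7→8: 2·8 + 1 = 17; 17−1 = 16
i=3: 16 = 2·8 (b=8); 8→9: 2·9 = 18; 18−1 = 17
i=4: 17 = 9 + 8 (b=9); 9→10: 10 + 8 = 18; 18−1 = 17
i=5: 17 = 10 + 7 (b=10); 10→11: 11 + 7 = 18; 18−1 = 17
i=6: 17 = 11 + 6 (b=11); 11→12: 12 + 6 = 18; 18−1 = 17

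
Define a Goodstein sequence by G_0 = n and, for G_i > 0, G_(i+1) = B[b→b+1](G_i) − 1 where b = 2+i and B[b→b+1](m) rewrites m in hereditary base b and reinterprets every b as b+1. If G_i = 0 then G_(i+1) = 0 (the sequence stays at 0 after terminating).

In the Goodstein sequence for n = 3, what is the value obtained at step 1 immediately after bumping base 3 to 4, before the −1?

G_0 = 3. HB_2(3) = 2 + 1. Bump = 4. G_1 = 3.
G_1 = 3. HB_3(3) = 3. Bump = 4. G_2 = 3.

4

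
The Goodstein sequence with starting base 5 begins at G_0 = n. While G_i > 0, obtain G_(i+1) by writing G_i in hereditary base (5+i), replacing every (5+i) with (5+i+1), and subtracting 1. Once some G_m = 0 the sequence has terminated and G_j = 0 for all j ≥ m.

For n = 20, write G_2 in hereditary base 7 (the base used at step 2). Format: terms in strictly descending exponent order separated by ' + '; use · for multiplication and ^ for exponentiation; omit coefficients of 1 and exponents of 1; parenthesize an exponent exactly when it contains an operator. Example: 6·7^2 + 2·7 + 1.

20 —HB5→ 4·5 —bump→ 4·6 = 24 —(−1)→ 23
23 —HB6→ 3·6 + 5 —bump→ 3·7 + 5 = 26 —(−1)→ 25

3·7 + 4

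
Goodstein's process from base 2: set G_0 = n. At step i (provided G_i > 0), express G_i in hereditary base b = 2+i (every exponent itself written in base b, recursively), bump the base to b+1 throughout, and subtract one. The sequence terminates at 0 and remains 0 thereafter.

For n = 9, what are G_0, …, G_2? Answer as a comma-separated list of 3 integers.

9, 81, 1023

9 —HB2→ 2^(2 + 1) + 1 —bump→ 3^(3 + 1) + 1 = 82 —(−1)→ 81
81 —HB3→ 3^(3 + 1) —bump→ 4^(4 + 1) = 1024 —(−1)→ 1023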